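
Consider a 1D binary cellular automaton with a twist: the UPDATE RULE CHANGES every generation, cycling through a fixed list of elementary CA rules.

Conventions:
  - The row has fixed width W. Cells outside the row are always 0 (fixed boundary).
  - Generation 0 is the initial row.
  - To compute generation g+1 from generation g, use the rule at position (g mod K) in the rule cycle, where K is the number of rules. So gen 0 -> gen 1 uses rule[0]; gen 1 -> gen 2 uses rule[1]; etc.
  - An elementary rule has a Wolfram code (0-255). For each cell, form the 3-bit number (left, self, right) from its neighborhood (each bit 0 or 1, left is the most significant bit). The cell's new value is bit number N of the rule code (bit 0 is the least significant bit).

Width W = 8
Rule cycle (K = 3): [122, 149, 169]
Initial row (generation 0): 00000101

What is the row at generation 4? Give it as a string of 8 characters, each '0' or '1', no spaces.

Answer: 11101111

Derivation:
Gen 0: 00000101
Gen 1 (rule 122): 00001010
Gen 2 (rule 149): 11101011
Gen 3 (rule 169): 11010110
Gen 4 (rule 122): 11101111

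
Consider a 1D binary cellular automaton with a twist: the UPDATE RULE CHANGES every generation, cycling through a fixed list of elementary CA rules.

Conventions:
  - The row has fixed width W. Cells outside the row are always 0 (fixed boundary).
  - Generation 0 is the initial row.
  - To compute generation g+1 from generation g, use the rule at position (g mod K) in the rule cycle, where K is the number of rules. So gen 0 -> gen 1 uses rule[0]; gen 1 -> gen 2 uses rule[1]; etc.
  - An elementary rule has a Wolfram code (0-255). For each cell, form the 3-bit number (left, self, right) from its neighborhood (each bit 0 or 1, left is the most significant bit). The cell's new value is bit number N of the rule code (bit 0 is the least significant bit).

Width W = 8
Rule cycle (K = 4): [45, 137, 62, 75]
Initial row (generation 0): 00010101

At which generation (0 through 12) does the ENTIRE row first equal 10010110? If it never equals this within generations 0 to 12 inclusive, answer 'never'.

Gen 0: 00010101
Gen 1 (rule 45): 11011111
Gen 2 (rule 137): 10011110
Gen 3 (rule 62): 11110001
Gen 4 (rule 75): 10010110
Gen 5 (rule 45): 10011100
Gen 6 (rule 137): 00011001
Gen 7 (rule 62): 00110111
Gen 8 (rule 75): 11110101
Gen 9 (rule 45): 10001111
Gen 10 (rule 137): 00101110
Gen 11 (rule 62): 01111001
Gen 12 (rule 75): 11001010

Answer: 4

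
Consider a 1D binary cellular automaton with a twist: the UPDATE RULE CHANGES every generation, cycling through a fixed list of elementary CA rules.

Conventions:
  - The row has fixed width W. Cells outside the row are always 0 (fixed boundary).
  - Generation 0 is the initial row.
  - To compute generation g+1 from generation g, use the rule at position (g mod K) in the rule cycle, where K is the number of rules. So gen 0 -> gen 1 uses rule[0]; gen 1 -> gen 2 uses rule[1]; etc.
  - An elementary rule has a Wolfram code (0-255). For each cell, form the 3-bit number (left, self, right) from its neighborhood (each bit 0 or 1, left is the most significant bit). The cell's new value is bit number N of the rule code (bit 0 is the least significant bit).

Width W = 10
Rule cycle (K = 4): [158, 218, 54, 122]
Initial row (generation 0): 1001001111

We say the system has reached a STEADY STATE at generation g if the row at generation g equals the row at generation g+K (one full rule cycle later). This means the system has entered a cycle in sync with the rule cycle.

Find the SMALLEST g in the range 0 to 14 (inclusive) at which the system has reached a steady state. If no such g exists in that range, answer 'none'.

Answer: 3

Derivation:
Gen 0: 1001001111
Gen 1 (rule 158): 1111111110
Gen 2 (rule 218): 1111111111
Gen 3 (rule 54): 0000000000
Gen 4 (rule 122): 0000000000
Gen 5 (rule 158): 0000000000
Gen 6 (rule 218): 0000000000
Gen 7 (rule 54): 0000000000
Gen 8 (rule 122): 0000000000
Gen 9 (rule 158): 0000000000
Gen 10 (rule 218): 0000000000
Gen 11 (rule 54): 0000000000
Gen 12 (rule 122): 0000000000
Gen 13 (rule 158): 0000000000
Gen 14 (rule 218): 0000000000
Gen 15 (rule 54): 0000000000
Gen 16 (rule 122): 0000000000
Gen 17 (rule 158): 0000000000
Gen 18 (rule 218): 0000000000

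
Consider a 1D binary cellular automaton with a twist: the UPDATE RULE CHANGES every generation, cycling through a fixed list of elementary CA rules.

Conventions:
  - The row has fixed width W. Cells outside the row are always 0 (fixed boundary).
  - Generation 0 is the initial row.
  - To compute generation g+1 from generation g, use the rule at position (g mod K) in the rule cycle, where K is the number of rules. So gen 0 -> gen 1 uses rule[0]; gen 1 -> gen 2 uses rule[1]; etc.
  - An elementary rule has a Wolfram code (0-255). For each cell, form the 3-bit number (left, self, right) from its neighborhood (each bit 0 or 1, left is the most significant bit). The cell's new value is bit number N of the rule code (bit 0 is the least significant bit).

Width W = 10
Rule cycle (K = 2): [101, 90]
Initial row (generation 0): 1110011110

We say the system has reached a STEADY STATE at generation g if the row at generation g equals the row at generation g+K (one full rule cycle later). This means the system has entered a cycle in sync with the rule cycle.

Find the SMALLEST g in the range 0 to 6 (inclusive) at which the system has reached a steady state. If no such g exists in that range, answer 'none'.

Gen 0: 1110011110
Gen 1 (rule 101): 0010000010
Gen 2 (rule 90): 0101000101
Gen 3 (rule 101): 0111010111
Gen 4 (rule 90): 1101000101
Gen 5 (rule 101): 0111010111
Gen 6 (rule 90): 1101000101
Gen 7 (rule 101): 0111010111
Gen 8 (rule 90): 1101000101

Answer: 3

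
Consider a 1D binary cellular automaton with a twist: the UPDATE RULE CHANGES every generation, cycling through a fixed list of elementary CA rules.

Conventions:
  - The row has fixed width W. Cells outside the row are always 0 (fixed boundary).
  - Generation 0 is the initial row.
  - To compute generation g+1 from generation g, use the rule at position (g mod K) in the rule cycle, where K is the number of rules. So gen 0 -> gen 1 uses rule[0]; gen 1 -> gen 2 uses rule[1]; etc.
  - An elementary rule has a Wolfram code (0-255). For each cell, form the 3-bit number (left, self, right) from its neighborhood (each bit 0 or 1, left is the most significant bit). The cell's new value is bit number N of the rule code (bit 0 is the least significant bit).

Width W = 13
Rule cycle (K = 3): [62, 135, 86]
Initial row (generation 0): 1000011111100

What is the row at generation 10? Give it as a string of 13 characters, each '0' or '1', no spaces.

Answer: 1010001110110

Derivation:
Gen 0: 1000011111100
Gen 1 (rule 62): 1100110000010
Gen 2 (rule 135): 0001000111110
Gen 3 (rule 86): 0011101000011
Gen 4 (rule 62): 0110011100110
Gen 5 (rule 135): 1000101001000
Gen 6 (rule 86): 1101101111100
Gen 7 (rule 62): 1011011000010
Gen 8 (rule 135): 1000000011110
Gen 9 (rule 86): 1100000100011
Gen 10 (rule 62): 1010001110110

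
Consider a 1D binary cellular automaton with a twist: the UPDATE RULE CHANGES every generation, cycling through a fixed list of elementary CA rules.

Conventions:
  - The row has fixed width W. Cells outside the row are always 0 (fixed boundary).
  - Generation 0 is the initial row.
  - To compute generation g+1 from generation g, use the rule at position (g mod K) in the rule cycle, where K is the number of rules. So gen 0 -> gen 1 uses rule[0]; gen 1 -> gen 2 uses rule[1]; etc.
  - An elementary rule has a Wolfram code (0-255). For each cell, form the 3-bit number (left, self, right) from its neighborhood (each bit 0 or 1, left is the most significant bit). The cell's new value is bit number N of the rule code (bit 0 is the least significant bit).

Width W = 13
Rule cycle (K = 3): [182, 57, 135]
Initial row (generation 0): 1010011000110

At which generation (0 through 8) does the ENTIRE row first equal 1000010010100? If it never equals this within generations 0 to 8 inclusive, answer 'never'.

Gen 0: 1010011000110
Gen 1 (rule 182): 1111100101001
Gen 2 (rule 57): 1000010010100
Gen 3 (rule 135): 1011110110101
Gen 4 (rule 182): 1101101001111
Gen 5 (rule 57): 1011010101000
Gen 6 (rule 135): 1000010101011
Gen 7 (rule 182): 1100111111100
Gen 8 (rule 57): 1010100000011

Answer: 2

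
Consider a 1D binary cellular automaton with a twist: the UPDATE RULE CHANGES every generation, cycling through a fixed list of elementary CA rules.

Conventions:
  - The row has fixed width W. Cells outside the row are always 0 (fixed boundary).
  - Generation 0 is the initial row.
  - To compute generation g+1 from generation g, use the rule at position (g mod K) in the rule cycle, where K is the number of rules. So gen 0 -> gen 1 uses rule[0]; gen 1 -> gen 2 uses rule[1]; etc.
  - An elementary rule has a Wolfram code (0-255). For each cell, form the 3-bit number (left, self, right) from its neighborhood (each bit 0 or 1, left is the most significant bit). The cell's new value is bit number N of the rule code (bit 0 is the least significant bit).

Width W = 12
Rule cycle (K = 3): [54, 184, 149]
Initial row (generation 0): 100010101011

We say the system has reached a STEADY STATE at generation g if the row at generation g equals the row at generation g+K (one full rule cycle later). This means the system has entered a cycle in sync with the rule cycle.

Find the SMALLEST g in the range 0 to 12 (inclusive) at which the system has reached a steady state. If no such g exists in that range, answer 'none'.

Answer: 10

Derivation:
Gen 0: 100010101011
Gen 1 (rule 54): 110111111100
Gen 2 (rule 184): 101111111010
Gen 3 (rule 149): 100111110011
Gen 4 (rule 54): 111000001100
Gen 5 (rule 184): 110100001010
Gen 6 (rule 149): 000111101011
Gen 7 (rule 54): 001000011100
Gen 8 (rule 184): 000100011010
Gen 9 (rule 149): 110111000011
Gen 10 (rule 54): 001000100100
Gen 11 (rule 184): 000100010010
Gen 12 (rule 149): 110111011011
Gen 13 (rule 54): 001000100100
Gen 14 (rule 184): 000100010010
Gen 15 (rule 149): 110111011011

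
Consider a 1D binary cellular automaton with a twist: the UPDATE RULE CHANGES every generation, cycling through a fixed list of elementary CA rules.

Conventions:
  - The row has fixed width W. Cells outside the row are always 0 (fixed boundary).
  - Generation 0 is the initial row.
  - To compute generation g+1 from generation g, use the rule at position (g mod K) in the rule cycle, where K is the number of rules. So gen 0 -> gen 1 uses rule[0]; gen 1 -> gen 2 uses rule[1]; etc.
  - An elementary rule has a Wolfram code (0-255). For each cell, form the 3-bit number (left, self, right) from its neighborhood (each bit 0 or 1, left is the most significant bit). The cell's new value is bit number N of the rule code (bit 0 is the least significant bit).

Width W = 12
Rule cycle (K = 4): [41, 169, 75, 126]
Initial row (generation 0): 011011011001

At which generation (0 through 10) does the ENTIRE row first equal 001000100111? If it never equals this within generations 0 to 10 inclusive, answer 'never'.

Answer: never

Derivation:
Gen 0: 011011011001
Gen 1 (rule 41): 010110110000
Gen 2 (rule 169): 001101100111
Gen 3 (rule 75): 111101101101
Gen 4 (rule 126): 100111111111
Gen 5 (rule 41): 000100000000
Gen 6 (rule 169): 110001111111
Gen 7 (rule 75): 110111000001
Gen 8 (rule 126): 111101100011
Gen 9 (rule 41): 100011001010
Gen 10 (rule 169): 001010000100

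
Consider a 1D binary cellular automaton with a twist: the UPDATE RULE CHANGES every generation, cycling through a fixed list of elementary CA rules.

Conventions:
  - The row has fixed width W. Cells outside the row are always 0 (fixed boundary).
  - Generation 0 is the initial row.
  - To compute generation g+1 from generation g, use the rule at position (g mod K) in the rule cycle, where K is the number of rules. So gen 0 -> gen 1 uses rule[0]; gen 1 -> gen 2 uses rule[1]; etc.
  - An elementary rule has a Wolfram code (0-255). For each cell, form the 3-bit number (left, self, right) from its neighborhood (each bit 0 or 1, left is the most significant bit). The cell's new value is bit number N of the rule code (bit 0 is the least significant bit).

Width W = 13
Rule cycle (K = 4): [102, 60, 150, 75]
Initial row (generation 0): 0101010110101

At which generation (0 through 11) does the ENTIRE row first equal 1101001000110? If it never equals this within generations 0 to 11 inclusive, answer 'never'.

Answer: 7

Derivation:
Gen 0: 0101010110101
Gen 1 (rule 102): 1111111011111
Gen 2 (rule 60): 1000000110000
Gen 3 (rule 150): 1100001001000
Gen 4 (rule 75): 1101110010011
Gen 5 (rule 102): 0110010110101
Gen 6 (rule 60): 0101011101111
Gen 7 (rule 150): 1101001000110
Gen 8 (rule 75): 1100010011110
Gen 9 (rule 102): 0100110100010
Gen 10 (rule 60): 0110101110011
Gen 11 (rule 150): 1000100101100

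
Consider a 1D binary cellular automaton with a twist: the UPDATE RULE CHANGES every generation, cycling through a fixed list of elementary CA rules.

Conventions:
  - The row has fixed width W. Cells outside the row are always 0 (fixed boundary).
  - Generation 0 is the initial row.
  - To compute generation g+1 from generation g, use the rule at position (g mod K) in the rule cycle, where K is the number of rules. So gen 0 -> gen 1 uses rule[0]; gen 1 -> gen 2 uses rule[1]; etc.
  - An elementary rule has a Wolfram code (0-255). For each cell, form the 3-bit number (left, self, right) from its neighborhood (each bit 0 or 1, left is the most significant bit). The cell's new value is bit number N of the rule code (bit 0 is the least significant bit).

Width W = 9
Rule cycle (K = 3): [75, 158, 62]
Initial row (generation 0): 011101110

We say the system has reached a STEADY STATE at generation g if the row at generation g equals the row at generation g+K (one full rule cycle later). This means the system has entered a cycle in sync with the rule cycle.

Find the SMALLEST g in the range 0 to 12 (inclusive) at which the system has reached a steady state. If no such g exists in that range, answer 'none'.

Gen 0: 011101110
Gen 1 (rule 75): 110101010
Gen 2 (rule 158): 100101011
Gen 3 (rule 62): 111111110
Gen 4 (rule 75): 100000010
Gen 5 (rule 158): 110000111
Gen 6 (rule 62): 101001100
Gen 7 (rule 75): 000011101
Gen 8 (rule 158): 000111001
Gen 9 (rule 62): 001100111
Gen 10 (rule 75): 111101101
Gen 11 (rule 158): 111001001
Gen 12 (rule 62): 100111111
Gen 13 (rule 75): 001100001
Gen 14 (rule 158): 011010011
Gen 15 (rule 62): 110111110

Answer: none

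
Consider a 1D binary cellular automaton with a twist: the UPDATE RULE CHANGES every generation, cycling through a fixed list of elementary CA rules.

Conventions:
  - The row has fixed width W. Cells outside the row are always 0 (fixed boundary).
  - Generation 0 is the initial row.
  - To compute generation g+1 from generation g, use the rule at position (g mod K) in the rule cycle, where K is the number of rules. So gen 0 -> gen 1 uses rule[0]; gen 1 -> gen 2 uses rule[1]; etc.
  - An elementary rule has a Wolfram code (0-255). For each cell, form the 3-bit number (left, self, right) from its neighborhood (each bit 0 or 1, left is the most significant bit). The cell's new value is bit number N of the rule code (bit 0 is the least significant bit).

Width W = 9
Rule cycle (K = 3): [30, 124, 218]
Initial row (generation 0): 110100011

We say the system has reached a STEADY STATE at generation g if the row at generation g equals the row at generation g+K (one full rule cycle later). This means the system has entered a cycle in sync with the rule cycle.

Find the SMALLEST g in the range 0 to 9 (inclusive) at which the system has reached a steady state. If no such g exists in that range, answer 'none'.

Gen 0: 110100011
Gen 1 (rule 30): 100110110
Gen 2 (rule 124): 110111111
Gen 3 (rule 218): 110111111
Gen 4 (rule 30): 100100000
Gen 5 (rule 124): 110110000
Gen 6 (rule 218): 110111000
Gen 7 (rule 30): 100100100
Gen 8 (rule 124): 110110110
Gen 9 (rule 218): 110110111
Gen 10 (rule 30): 100100100
Gen 11 (rule 124): 110110110
Gen 12 (rule 218): 110110111

Answer: 7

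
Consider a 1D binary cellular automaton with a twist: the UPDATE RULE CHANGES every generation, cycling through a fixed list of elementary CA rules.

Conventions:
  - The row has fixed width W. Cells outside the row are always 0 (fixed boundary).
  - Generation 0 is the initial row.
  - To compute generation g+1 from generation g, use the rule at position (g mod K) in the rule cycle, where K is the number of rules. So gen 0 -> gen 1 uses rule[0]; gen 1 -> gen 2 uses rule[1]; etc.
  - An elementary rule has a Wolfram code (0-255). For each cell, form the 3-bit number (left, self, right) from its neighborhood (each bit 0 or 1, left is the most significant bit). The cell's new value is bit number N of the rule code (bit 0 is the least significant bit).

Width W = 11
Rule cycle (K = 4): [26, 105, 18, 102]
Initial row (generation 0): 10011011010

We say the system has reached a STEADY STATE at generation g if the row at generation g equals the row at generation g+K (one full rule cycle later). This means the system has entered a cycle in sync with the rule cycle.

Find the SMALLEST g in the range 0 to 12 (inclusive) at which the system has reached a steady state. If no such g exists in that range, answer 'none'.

Gen 0: 10011011010
Gen 1 (rule 26): 01110010001
Gen 2 (rule 105): 01010000100
Gen 3 (rule 18): 10001001010
Gen 4 (rule 102): 10011011110
Gen 5 (rule 26): 01110010001
Gen 6 (rule 105): 01010000100
Gen 7 (rule 18): 10001001010
Gen 8 (rule 102): 10011011110
Gen 9 (rule 26): 01110010001
Gen 10 (rule 105): 01010000100
Gen 11 (rule 18): 10001001010
Gen 12 (rule 102): 10011011110
Gen 13 (rule 26): 01110010001
Gen 14 (rule 105): 01010000100
Gen 15 (rule 18): 10001001010
Gen 16 (rule 102): 10011011110

Answer: 1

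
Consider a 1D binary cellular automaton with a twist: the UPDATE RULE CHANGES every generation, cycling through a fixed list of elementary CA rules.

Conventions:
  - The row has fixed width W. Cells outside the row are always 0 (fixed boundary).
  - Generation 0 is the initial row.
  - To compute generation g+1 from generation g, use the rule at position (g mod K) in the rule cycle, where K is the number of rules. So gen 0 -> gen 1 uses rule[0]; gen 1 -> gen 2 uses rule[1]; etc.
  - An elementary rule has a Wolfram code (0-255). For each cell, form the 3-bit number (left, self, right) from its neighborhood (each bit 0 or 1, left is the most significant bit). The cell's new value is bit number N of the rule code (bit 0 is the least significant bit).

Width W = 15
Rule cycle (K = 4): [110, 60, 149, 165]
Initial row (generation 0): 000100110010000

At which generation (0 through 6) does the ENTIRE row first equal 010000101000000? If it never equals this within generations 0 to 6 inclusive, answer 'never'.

Answer: never

Derivation:
Gen 0: 000100110010000
Gen 1 (rule 110): 001101110110000
Gen 2 (rule 60): 001011001101000
Gen 3 (rule 149): 101000100001111
Gen 4 (rule 165): 111010101100110
Gen 5 (rule 110): 101111111101110
Gen 6 (rule 60): 111000000011001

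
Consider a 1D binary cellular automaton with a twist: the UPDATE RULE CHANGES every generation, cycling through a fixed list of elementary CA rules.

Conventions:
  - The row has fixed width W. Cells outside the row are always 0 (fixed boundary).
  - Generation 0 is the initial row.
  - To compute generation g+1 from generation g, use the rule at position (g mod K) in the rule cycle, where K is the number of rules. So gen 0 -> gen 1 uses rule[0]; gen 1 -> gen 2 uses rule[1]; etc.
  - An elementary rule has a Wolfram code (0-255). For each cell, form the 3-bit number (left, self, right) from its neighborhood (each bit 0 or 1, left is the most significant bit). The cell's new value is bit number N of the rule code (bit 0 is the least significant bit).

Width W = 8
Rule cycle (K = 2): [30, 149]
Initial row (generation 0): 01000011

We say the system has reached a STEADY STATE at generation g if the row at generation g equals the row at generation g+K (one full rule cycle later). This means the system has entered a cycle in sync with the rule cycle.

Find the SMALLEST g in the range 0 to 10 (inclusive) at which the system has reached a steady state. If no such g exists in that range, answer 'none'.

Gen 0: 01000011
Gen 1 (rule 30): 11100110
Gen 2 (rule 149): 01010001
Gen 3 (rule 30): 11011011
Gen 4 (rule 149): 00000000
Gen 5 (rule 30): 00000000
Gen 6 (rule 149): 11111111
Gen 7 (rule 30): 10000000
Gen 8 (rule 149): 11111111
Gen 9 (rule 30): 10000000
Gen 10 (rule 149): 11111111
Gen 11 (rule 30): 10000000
Gen 12 (rule 149): 11111111

Answer: 6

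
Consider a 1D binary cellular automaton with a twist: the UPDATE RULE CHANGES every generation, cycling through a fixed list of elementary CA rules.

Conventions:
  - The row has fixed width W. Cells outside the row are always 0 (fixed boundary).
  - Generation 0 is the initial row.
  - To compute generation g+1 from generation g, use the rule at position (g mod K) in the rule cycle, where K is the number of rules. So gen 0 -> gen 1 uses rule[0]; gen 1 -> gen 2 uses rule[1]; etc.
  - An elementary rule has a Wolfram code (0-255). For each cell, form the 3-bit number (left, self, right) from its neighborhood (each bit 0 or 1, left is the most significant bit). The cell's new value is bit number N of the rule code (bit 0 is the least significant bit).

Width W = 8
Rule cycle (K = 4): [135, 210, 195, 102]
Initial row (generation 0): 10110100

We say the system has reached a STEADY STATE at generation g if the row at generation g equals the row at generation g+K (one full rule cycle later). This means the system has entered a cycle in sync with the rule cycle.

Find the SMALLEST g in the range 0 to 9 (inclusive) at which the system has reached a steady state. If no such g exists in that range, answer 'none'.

Gen 0: 10110100
Gen 1 (rule 135): 10000101
Gen 2 (rule 210): 01001000
Gen 3 (rule 195): 10010011
Gen 4 (rule 102): 10110101
Gen 5 (rule 135): 10000101
Gen 6 (rule 210): 01001000
Gen 7 (rule 195): 10010011
Gen 8 (rule 102): 10110101
Gen 9 (rule 135): 10000101
Gen 10 (rule 210): 01001000
Gen 11 (rule 195): 10010011
Gen 12 (rule 102): 10110101
Gen 13 (rule 135): 10000101

Answer: 1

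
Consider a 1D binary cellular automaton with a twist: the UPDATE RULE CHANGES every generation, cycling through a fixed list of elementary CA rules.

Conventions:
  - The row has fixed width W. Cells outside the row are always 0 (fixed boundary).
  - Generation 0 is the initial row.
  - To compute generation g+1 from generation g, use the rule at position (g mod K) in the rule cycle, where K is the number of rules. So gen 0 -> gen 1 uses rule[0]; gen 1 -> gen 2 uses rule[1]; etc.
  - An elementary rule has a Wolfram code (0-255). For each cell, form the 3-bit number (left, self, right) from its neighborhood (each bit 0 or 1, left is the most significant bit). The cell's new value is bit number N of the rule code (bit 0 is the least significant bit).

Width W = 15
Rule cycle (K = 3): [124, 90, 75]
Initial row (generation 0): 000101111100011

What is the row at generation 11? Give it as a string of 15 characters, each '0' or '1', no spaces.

Answer: 010101101010100

Derivation:
Gen 0: 000101111100011
Gen 1 (rule 124): 000111000110011
Gen 2 (rule 90): 001101101111111
Gen 3 (rule 75): 111101101000001
Gen 4 (rule 124): 100111111100001
Gen 5 (rule 90): 011100000110010
Gen 6 (rule 75): 110101111110100
Gen 7 (rule 124): 111111000011110
Gen 8 (rule 90): 100001100110011
Gen 9 (rule 75): 001111101110111
Gen 10 (rule 124): 001000111011101
Gen 11 (rule 90): 010101101010100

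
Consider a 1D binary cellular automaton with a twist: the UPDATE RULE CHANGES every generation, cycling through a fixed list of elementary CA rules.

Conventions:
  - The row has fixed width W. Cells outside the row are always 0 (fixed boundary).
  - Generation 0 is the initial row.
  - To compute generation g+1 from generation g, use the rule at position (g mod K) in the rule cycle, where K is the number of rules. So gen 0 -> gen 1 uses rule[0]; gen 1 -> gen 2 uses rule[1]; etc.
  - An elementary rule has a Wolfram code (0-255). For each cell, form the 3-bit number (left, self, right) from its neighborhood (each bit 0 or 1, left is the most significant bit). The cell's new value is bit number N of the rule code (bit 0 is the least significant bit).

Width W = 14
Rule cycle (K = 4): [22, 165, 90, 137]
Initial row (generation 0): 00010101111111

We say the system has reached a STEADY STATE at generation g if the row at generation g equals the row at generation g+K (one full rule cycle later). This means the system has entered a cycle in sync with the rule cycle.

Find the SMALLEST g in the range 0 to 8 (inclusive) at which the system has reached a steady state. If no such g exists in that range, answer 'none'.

Gen 0: 00010101111111
Gen 1 (rule 22): 00110100000000
Gen 2 (rule 165): 10001101111111
Gen 3 (rule 90): 01011101000001
Gen 4 (rule 137): 00011000011100
Gen 5 (rule 22): 00100100100010
Gen 6 (rule 165): 10100100101010
Gen 7 (rule 90): 00011011000001
Gen 8 (rule 137): 11010010011100
Gen 9 (rule 22): 00011111100010
Gen 10 (rule 165): 11001111001010
Gen 11 (rule 90): 11111001110001
Gen 12 (rule 137): 11110001100100

Answer: none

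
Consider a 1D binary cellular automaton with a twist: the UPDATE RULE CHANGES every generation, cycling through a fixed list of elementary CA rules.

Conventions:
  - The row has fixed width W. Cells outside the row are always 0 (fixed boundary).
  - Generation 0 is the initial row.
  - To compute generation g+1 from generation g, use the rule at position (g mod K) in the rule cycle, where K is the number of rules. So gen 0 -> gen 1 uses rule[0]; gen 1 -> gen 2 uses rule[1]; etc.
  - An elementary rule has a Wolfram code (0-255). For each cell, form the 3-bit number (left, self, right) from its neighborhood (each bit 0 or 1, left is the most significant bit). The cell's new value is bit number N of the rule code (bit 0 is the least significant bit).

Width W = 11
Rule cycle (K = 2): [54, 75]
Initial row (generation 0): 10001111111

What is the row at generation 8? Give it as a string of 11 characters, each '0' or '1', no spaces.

Gen 0: 10001111111
Gen 1 (rule 54): 11010000000
Gen 2 (rule 75): 11000111111
Gen 3 (rule 54): 00101000000
Gen 4 (rule 75): 11000011111
Gen 5 (rule 54): 00100100000
Gen 6 (rule 75): 11001001111
Gen 7 (rule 54): 00111110000
Gen 8 (rule 75): 11100010111

Answer: 11100010111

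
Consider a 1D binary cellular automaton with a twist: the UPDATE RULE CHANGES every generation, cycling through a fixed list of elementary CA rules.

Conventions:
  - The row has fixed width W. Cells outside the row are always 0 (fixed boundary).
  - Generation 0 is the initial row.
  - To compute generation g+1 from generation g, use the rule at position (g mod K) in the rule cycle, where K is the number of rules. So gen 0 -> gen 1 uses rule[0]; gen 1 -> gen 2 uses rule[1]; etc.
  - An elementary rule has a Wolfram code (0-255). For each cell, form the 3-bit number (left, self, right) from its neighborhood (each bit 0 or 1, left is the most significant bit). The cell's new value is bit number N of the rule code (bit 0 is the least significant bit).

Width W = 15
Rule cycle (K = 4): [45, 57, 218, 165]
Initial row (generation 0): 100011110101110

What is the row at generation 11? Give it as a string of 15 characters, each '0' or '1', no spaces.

Answer: 011001110010001

Derivation:
Gen 0: 100011110101110
Gen 1 (rule 45): 101010001111000
Gen 2 (rule 57): 010101101000111
Gen 3 (rule 218): 100001100101111
Gen 4 (rule 165): 101100000110110
Gen 5 (rule 45): 111001110101100
Gen 6 (rule 57): 100101001011011
Gen 7 (rule 218): 011000110011011
Gen 8 (rule 165): 000010000000100
Gen 9 (rule 45): 111010111110101
Gen 10 (rule 57): 100101100001010
Gen 11 (rule 218): 011001110010001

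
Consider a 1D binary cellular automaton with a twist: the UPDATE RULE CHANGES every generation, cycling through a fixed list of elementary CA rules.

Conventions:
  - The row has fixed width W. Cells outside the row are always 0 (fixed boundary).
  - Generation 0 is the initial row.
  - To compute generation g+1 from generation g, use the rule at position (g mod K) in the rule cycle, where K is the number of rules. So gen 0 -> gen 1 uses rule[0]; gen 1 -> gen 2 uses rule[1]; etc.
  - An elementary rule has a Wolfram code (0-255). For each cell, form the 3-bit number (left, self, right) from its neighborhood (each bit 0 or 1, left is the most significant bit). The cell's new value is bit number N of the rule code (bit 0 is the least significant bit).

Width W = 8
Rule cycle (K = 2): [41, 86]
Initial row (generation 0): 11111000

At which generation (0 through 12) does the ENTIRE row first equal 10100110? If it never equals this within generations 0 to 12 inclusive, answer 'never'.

Answer: 12

Derivation:
Gen 0: 11111000
Gen 1 (rule 41): 10000011
Gen 2 (rule 86): 11000101
Gen 3 (rule 41): 10010010
Gen 4 (rule 86): 11111111
Gen 5 (rule 41): 10000000
Gen 6 (rule 86): 11000000
Gen 7 (rule 41): 10011111
Gen 8 (rule 86): 11100001
Gen 9 (rule 41): 10001100
Gen 10 (rule 86): 11010110
Gen 11 (rule 41): 10101100
Gen 12 (rule 86): 10100110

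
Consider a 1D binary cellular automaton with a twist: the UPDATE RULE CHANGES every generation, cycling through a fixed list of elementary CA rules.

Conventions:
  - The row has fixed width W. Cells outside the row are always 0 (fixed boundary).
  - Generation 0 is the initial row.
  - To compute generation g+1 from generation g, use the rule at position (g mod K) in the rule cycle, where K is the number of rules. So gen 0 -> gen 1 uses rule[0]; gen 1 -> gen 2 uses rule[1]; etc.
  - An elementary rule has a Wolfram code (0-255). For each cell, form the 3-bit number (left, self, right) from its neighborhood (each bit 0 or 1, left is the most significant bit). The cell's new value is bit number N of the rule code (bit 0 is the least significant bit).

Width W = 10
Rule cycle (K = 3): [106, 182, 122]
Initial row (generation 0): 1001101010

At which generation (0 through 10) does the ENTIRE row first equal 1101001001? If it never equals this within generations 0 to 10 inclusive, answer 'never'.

Gen 0: 1001101010
Gen 1 (rule 106): 0011110100
Gen 2 (rule 182): 0101101110
Gen 3 (rule 122): 1011111011
Gen 4 (rule 106): 0110001111
Gen 5 (rule 182): 1001010110
Gen 6 (rule 122): 0110101111
Gen 7 (rule 106): 1111011001
Gen 8 (rule 182): 0110100111
Gen 9 (rule 122): 1111011101
Gen 10 (rule 106): 1001110110

Answer: never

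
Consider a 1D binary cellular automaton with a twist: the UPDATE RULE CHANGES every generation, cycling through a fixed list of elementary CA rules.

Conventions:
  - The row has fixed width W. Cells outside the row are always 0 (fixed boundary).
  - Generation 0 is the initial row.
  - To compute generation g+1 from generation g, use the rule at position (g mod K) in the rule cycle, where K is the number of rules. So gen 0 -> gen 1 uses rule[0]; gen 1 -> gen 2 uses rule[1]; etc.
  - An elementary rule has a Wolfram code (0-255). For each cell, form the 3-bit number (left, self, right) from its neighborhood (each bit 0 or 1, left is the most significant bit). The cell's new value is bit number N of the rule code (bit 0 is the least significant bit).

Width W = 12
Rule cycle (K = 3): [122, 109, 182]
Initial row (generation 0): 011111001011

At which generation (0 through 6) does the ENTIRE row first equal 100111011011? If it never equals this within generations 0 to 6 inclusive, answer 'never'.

Answer: 6

Derivation:
Gen 0: 011111001011
Gen 1 (rule 122): 110001110111
Gen 2 (rule 109): 110101011101
Gen 3 (rule 182): 001111101011
Gen 4 (rule 122): 011000110111
Gen 5 (rule 109): 011010111101
Gen 6 (rule 182): 100111011011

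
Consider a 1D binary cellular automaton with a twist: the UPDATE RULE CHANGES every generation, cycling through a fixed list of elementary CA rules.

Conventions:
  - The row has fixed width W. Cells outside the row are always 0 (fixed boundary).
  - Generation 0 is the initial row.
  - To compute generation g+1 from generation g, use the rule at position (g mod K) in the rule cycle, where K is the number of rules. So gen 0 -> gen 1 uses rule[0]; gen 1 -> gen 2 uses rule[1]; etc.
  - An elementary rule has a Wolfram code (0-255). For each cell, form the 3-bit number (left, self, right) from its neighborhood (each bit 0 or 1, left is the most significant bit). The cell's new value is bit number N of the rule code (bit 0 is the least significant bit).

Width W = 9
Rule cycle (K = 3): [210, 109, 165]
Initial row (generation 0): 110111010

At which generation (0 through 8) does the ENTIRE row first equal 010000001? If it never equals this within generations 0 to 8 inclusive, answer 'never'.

Answer: 3

Derivation:
Gen 0: 110111010
Gen 1 (rule 210): 010011001
Gen 2 (rule 109): 010011001
Gen 3 (rule 165): 010000001
Gen 4 (rule 210): 101000010
Gen 5 (rule 109): 111011010
Gen 6 (rule 165): 010100110
Gen 7 (rule 210): 100011011
Gen 8 (rule 109): 101011111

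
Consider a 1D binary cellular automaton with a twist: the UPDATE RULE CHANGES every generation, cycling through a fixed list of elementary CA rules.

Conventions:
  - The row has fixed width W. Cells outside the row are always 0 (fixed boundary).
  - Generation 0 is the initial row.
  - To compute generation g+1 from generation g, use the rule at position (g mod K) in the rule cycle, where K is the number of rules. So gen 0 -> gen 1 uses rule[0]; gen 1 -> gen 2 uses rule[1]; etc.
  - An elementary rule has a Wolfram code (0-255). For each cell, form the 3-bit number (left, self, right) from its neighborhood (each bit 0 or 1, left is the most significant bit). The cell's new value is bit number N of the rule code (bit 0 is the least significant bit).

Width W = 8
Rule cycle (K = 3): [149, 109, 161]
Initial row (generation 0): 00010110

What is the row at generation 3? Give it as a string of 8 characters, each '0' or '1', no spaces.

Answer: 01101010

Derivation:
Gen 0: 00010110
Gen 1 (rule 149): 11010001
Gen 2 (rule 109): 11110101
Gen 3 (rule 161): 01101010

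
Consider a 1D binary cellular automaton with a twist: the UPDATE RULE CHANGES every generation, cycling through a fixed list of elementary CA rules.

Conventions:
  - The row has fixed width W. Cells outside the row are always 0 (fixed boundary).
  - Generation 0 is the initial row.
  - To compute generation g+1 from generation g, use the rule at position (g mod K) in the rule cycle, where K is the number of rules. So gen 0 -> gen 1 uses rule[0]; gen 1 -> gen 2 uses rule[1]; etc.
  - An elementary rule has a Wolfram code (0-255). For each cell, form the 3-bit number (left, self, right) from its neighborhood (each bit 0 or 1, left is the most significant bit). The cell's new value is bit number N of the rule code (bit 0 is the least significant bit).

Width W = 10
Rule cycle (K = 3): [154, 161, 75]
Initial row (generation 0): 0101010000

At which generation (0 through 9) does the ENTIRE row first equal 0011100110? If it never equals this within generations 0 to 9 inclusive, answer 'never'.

Answer: never

Derivation:
Gen 0: 0101010000
Gen 1 (rule 154): 1000001000
Gen 2 (rule 161): 0011100011
Gen 3 (rule 75): 1110101111
Gen 4 (rule 154): 1100001110
Gen 5 (rule 161): 0001100100
Gen 6 (rule 75): 1111101001
Gen 7 (rule 154): 1111000110
Gen 8 (rule 161): 0110010000
Gen 9 (rule 75): 1110100111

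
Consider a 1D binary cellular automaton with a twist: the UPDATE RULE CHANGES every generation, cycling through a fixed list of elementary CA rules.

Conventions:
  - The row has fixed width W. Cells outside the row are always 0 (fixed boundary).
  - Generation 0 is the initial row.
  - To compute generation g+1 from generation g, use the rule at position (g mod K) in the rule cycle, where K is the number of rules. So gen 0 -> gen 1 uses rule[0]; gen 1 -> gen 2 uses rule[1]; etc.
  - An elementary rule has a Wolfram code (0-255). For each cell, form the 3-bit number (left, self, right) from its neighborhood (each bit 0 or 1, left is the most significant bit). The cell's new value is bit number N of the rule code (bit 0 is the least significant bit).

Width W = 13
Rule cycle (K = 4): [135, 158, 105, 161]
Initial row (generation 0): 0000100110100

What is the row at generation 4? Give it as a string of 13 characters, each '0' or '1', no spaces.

Answer: 0000000111100

Derivation:
Gen 0: 0000100110100
Gen 1 (rule 135): 1111101000101
Gen 2 (rule 158): 1111001101101
Gen 3 (rule 105): 1001001111110
Gen 4 (rule 161): 0000000111100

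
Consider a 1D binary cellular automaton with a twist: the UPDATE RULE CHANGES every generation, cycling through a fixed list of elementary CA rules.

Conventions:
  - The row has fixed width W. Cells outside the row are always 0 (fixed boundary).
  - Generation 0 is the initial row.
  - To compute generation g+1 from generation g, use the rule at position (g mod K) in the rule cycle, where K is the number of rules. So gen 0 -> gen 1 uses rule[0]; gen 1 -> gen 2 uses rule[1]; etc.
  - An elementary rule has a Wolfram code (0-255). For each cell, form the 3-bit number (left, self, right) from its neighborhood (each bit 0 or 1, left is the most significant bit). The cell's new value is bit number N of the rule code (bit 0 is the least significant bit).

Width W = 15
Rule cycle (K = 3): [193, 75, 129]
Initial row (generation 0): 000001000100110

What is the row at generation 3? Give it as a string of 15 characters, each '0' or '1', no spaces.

Answer: 000000000011001

Derivation:
Gen 0: 000001000100110
Gen 1 (rule 193): 111100010000010
Gen 2 (rule 75): 100101100111100
Gen 3 (rule 129): 000000000011001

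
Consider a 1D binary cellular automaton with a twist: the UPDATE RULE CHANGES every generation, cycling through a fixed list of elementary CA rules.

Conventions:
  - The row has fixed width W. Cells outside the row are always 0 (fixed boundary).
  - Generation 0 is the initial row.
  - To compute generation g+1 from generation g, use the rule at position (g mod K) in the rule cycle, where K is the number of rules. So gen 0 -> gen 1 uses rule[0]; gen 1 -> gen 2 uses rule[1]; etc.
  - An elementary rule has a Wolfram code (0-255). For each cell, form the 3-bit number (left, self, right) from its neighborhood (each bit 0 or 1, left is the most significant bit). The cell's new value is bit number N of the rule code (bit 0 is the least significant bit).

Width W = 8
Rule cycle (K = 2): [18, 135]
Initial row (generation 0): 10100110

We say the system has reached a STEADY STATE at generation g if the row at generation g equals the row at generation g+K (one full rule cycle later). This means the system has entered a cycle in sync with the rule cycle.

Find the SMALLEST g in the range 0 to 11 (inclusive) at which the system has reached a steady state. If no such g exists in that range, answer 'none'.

Answer: 5

Derivation:
Gen 0: 10100110
Gen 1 (rule 18): 00011001
Gen 2 (rule 135): 11100011
Gen 3 (rule 18): 00010100
Gen 4 (rule 135): 11110101
Gen 5 (rule 18): 00000000
Gen 6 (rule 135): 11111111
Gen 7 (rule 18): 00000000
Gen 8 (rule 135): 11111111
Gen 9 (rule 18): 00000000
Gen 10 (rule 135): 11111111
Gen 11 (rule 18): 00000000
Gen 12 (rule 135): 11111111
Gen 13 (rule 18): 00000000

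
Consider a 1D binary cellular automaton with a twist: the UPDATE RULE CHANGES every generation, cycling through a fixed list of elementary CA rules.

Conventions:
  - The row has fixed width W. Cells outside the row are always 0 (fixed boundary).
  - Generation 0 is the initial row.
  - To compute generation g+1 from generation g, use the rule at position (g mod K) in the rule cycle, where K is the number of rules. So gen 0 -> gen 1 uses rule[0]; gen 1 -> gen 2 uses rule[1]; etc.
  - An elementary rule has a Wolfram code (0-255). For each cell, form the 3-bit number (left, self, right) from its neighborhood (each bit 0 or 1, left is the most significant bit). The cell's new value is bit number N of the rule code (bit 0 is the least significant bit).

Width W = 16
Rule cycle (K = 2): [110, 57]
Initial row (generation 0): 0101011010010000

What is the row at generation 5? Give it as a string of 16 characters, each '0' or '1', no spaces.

Answer: 1100001110001100

Derivation:
Gen 0: 0101011010010000
Gen 1 (rule 110): 1111111110110000
Gen 2 (rule 57): 1000000001101111
Gen 3 (rule 110): 1000000011111001
Gen 4 (rule 57): 0111111010000100
Gen 5 (rule 110): 1100001110001100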